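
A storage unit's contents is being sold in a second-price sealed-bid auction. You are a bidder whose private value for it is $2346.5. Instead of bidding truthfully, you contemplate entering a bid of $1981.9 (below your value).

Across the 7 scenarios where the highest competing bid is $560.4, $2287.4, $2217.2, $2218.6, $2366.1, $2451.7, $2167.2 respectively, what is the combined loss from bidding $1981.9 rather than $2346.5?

The deviation costs you only when the competing bid falls strictly between $1981.9 and $2346.5; elsewhere both bids give the same outcome.
$560.4: outcomes coincide → loss $0.
$2287.4: truthful payoff $59.1, deviation payoff $0 → loss $59.1.
$2217.2: truthful payoff $129.3, deviation payoff $0 → loss $129.3.
$2218.6: truthful payoff $127.9, deviation payoff $0 → loss $127.9.
$2366.1: outcomes coincide → loss $0.
$2451.7: outcomes coincide → loss $0.
$2167.2: truthful payoff $179.3, deviation payoff $0 → loss $179.3.
Total loss = $59.1 + $129.3 + $127.9 + $179.3 = $495.6.
In a second-price auction your bid sets only whether you win, not what you pay, so bidding your true value is weakly dominant.

$495.6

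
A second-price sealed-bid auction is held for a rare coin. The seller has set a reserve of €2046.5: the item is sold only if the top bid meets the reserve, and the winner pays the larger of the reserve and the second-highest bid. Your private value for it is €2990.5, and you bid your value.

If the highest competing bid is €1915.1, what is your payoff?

Your bid €2990.5 is the highest and exceeds the reserve.
Price = max(second-highest bid, reserve) = max(€1915.1, €2046.5) = €2046.5.
Payoff = €2990.5 − €2046.5 = €944.

€944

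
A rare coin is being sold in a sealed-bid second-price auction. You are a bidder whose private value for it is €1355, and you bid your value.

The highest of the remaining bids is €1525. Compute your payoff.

Your bid €1355 is below the highest competing bid €1525, so you lose.
A losing bidder pays nothing and receives nothing: payoff = €0.

€0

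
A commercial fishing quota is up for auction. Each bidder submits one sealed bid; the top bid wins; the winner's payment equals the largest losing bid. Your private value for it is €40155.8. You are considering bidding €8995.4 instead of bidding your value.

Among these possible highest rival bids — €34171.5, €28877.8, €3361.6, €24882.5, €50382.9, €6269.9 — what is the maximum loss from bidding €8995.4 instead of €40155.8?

€15273.3

€34171.5: truthful gives €5984.3, deviation gives €0 → loss €5984.3.
€28877.8: truthful gives €11278, deviation gives €0 → loss €11278.
€3361.6: same outcome either way → loss €0.
€24882.5: truthful gives €15273.3, deviation gives €0 → loss €15273.3.
€50382.9: same outcome either way → loss €0.
€6269.9: same outcome either way → loss €0.
Maximum loss: €15273.3.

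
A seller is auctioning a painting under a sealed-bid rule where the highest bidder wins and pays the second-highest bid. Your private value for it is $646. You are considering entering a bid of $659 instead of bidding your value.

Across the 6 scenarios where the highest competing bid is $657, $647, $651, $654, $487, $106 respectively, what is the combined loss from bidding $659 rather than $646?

The deviation costs you only when the competing bid falls strictly between $646 and $659; elsewhere both bids give the same outcome.
$657: truthful payoff $0, deviation payoff −$11 → loss $11.
$647: truthful payoff $0, deviation payoff −$1 → loss $1.
$651: truthful payoff $0, deviation payoff −$5 → loss $5.
$654: truthful payoff $0, deviation payoff −$8 → loss $8.
$487: outcomes coincide → loss $0.
$106: outcomes coincide → loss $0.
Total loss = $11 + $1 + $5 + $8 = $25.

$25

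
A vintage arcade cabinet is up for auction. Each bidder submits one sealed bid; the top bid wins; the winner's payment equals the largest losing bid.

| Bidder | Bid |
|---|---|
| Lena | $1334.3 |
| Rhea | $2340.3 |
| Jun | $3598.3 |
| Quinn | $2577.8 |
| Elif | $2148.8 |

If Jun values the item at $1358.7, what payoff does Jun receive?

Highest bid: Jun at $3598.3, so Jun wins.
Second-highest bid: Quinn at $2577.8 — that is the price the winner pays.
Jun's payoff = value − price = $1358.7 − $2577.8 = −$1219.1.

−$1219.1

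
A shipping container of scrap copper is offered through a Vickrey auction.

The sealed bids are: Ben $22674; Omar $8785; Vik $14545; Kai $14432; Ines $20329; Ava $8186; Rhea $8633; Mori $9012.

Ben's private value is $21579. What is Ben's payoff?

$1250

Highest bid: Ben at $22674, so Ben wins.
Second-highest bid: Ines at $20329 — that is the price the winner pays.
Ben's payoff = value − price = $21579 − $20329 = $1250.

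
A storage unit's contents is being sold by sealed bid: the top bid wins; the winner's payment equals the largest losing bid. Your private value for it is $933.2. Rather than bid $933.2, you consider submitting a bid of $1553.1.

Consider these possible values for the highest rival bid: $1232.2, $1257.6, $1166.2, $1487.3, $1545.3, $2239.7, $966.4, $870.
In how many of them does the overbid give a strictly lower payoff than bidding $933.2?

6

The deviation hurts exactly when the highest competing bid lies strictly between $933.2 and $1553.1 — overbidding then wins at a price above your value.
$1232.2: inside the interval → strictly worse (loss $299).
$1257.6: inside the interval → strictly worse (loss $324.4).
$1166.2: inside the interval → strictly worse (loss $233).
$1487.3: inside the interval → strictly worse (loss $554.1).
$1545.3: inside the interval → strictly worse (loss $612.1).
$2239.7: above both → same outcome either way.
$966.4: inside the interval → strictly worse (loss $33.2).
$870: below both → same outcome either way.
Count: 6.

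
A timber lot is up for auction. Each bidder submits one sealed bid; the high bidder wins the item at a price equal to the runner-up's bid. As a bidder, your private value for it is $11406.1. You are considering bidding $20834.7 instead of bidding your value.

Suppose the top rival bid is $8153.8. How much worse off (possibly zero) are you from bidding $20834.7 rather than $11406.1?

Bidding your value $11406.1: you win (since $11406.1 > $8153.8) and pay $8153.8. Payoff $3252.3.
Bidding $20834.7: you win and pay $8153.8. Payoff $11406.1 − $8153.8 = $3252.3.
Difference = $3252.3 − $3252.3 = $0; both bids lead to the same outcome because the competing bid is below both your value and your alternative bid.
In a second-price auction your bid sets only whether you win, not what you pay, so bidding your true value is weakly dominant.

$0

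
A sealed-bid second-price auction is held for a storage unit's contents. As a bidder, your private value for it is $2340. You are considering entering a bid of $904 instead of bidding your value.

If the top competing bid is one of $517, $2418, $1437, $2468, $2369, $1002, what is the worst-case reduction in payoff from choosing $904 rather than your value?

$517: same outcome either way → loss $0.
$2418: same outcome either way → loss $0.
$1437: truthful gives $903, deviation gives $0 → loss $903.
$2468: same outcome either way → loss $0.
$2369: same outcome either way → loss $0.
$1002: truthful gives $1338, deviation gives $0 → loss $1338.
Maximum loss: $1338.

$1338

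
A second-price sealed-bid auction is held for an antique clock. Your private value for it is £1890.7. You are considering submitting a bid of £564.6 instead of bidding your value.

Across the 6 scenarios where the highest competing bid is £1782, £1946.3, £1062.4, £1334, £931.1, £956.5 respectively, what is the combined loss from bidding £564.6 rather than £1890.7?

£3387.5

The deviation costs you only when the competing bid falls strictly between £564.6 and £1890.7; elsewhere both bids give the same outcome.
£1782: truthful payoff £108.7, deviation payoff £0 → loss £108.7.
£1946.3: outcomes coincide → loss £0.
£1062.4: truthful payoff £828.3, deviation payoff £0 → loss £828.3.
£1334: truthful payoff £556.7, deviation payoff £0 → loss £556.7.
£931.1: truthful payoff £959.6, deviation payoff £0 → loss £959.6.
£956.5: truthful payoff £934.2, deviation payoff £0 → loss £934.2.
Total loss = £108.7 + £828.3 + £556.7 + £959.6 + £934.2 = £3387.5.
Because the price is fixed by the runner-up's bid, deviating from your value can only change a good outcome into a bad one — never the reverse.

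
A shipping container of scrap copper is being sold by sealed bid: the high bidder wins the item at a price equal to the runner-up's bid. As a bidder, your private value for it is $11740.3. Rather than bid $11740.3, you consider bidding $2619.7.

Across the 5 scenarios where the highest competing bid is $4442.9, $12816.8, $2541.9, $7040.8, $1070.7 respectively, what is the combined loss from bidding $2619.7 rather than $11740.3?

$11996.9

The deviation costs you only when the competing bid falls strictly between $2619.7 and $11740.3; elsewhere both bids give the same outcome.
$4442.9: truthful payoff $7297.4, deviation payoff $0 → loss $7297.4.
$12816.8: outcomes coincide → loss $0.
$2541.9: outcomes coincide → loss $0.
$7040.8: truthful payoff $4699.5, deviation payoff $0 → loss $4699.5.
$1070.7: outcomes coincide → loss $0.
Total loss = $7297.4 + $4699.5 = $11996.9.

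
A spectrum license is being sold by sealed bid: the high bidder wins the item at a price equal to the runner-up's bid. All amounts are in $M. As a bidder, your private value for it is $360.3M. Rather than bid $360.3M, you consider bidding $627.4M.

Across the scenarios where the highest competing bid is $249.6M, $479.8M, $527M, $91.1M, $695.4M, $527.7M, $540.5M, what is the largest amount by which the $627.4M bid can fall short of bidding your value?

$180.2M

$249.6M: same outcome either way → loss $0M.
$479.8M: truthful gives $0M, deviation gives −$119.5M → loss $119.5M.
$527M: truthful gives $0M, deviation gives −$166.7M → loss $166.7M.
$91.1M: same outcome either way → loss $0M.
$695.4M: same outcome either way → loss $0M.
$527.7M: truthful gives $0M, deviation gives −$167.4M → loss $167.4M.
$540.5M: truthful gives $0M, deviation gives −$180.2M → loss $180.2M.
Maximum loss: $180.2M.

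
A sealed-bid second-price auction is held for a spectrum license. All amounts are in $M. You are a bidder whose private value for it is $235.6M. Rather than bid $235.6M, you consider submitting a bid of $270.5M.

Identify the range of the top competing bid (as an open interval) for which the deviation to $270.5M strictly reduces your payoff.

If the competing bid is below $235.6M, both bids win at the same price — no difference.
If it is above $270.5M, both bids lose — no difference.
If it lies strictly between $235.6M and $270.5M, bidding your value loses (payoff 0) while bidding $270.5M wins at a price above your value (payoff negative).
So the deviation strictly hurts on the open interval ($235.6M, $270.5M).
Truthful bidding weakly dominates here: raising your bid can only win items priced above your value, and lowering it can only forfeit items priced below.

($235.6M, $270.5M)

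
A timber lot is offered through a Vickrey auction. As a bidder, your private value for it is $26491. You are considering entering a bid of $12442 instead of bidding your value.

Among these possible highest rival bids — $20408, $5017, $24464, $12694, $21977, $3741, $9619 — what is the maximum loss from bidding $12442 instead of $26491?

$13797

$20408: truthful gives $6083, deviation gives $0 → loss $6083.
$5017: same outcome either way → loss $0.
$24464: truthful gives $2027, deviation gives $0 → loss $2027.
$12694: truthful gives $13797, deviation gives $0 → loss $13797.
$21977: truthful gives $4514, deviation gives $0 → loss $4514.
$3741: same outcome either way → loss $0.
$9619: same outcome either way → loss $0.
Maximum loss: $13797.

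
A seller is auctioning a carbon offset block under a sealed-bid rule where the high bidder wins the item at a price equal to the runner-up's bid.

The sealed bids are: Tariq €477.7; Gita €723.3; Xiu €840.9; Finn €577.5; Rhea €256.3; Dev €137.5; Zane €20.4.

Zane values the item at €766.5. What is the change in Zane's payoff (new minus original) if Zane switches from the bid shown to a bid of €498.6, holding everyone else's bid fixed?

€0

The highest bid among the other bidders is €840.9; Zane's bid doesn't change that.
Original bid €20.4: Zane is not highest (top rival bid is €840.9); payoff €0.
Alternative bid €498.6: Zane is not highest (top rival bid is €840.9); payoff €0.
Change in payoff = €0 − (€0) = €0.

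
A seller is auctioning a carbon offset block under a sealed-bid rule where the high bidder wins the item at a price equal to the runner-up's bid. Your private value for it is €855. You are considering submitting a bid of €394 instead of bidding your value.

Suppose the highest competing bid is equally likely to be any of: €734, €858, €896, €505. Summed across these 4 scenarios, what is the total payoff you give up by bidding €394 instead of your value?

The deviation costs you only when the competing bid falls strictly between €394 and €855; elsewhere both bids give the same outcome.
€734: truthful payoff €121, deviation payoff €0 → loss €121.
€858: outcomes coincide → loss €0.
€896: outcomes coincide → loss €0.
€505: truthful payoff €350, deviation payoff €0 → loss €350.
Total loss = €121 + €350 = €471.
In a second-price auction your bid sets only whether you win, not what you pay, so bidding your true value is weakly dominant.

€471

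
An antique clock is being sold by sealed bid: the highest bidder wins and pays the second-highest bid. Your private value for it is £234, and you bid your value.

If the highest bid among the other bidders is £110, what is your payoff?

£124

Your bid £234 exceeds the highest competing bid £110, so you win.
In a second-price auction the winner pays the second-highest bid, £110.
Payoff = value − price = £234 − £110 = £124.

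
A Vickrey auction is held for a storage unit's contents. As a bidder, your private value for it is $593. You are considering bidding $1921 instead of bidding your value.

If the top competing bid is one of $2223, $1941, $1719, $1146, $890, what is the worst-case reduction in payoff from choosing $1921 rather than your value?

$2223: same outcome either way → loss $0.
$1941: same outcome either way → loss $0.
$1719: truthful gives $0, deviation gives −$1126 → loss $1126.
$1146: truthful gives $0, deviation gives −$553 → loss $553.
$890: truthful gives $0, deviation gives −$297 → loss $297.
Maximum loss: $1126.

$1126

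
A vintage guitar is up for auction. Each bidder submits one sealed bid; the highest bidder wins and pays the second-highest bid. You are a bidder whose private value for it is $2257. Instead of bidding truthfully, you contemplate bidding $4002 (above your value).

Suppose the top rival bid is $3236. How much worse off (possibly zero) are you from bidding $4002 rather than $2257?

Bidding your value $2257: you lose (since $2257 < $3236). Payoff $0.
Bidding $4002: you win and pay $3236. Payoff $2257 − $3236 = −$979.
The competing bid $3236 lies between your value and your inflated bid, so overbidding wins an item priced above your value.
Loss from deviating = $0 − (−$979) = $979.

$979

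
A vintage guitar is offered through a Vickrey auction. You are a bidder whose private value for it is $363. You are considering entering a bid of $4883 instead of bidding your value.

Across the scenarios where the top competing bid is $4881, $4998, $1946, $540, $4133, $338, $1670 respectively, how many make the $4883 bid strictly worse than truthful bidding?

The deviation hurts exactly when the highest competing bid lies strictly between $363 and $4883 — overbidding then wins at a price above your value.
$4881: inside the interval → strictly worse (loss $4518).
$4998: above both → same outcome either way.
$1946: inside the interval → strictly worse (loss $1583).
$540: inside the interval → strictly worse (loss $177).
$4133: inside the interval → strictly worse (loss $3770).
$338: below both → same outcome either way.
$1670: inside the interval → strictly worse (loss $1307).
Count: 5.

5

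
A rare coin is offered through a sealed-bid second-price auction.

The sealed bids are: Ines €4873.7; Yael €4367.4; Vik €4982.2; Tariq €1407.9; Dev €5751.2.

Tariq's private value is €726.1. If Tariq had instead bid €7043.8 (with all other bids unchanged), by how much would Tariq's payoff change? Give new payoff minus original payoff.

The highest bid among the other bidders is €5751.2; Tariq's bid doesn't change that.
Original bid €1407.9: Tariq is not highest (top rival bid is €5751.2); payoff €0.
Alternative bid €7043.8: Tariq is highest, pays the top rival bid €5751.2; payoff €726.1 − €5751.2 = −€5025.1.
Change in payoff = −€5025.1 − (€0) = −€5025.1.

−€5025.1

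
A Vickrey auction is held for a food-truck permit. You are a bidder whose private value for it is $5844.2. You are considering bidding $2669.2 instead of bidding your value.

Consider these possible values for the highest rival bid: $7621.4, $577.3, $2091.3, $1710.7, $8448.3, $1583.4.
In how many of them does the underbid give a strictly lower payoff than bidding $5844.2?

The deviation hurts exactly when the highest competing bid lies strictly between $2669.2 and $5844.2 — underbidding then forfeits a profitable win.
$7621.4: above both → same outcome either way.
$577.3: below both → same outcome either way.
$2091.3: below both → same outcome either way.
$1710.7: below both → same outcome either way.
$8448.3: above both → same outcome either way.
$1583.4: below both → same outcome either way.
Count: 0.

0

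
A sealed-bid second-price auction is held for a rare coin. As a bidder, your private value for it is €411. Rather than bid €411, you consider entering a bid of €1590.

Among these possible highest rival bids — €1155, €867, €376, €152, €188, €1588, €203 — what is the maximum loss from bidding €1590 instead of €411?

€1155: truthful gives €0, deviation gives −€744 → loss €744.
€867: truthful gives €0, deviation gives −€456 → loss €456.
€376: same outcome either way → loss €0.
€152: same outcome either way → loss €0.
€188: same outcome either way → loss €0.
€1588: truthful gives €0, deviation gives −€1177 → loss €1177.
€203: same outcome either way → loss €0.
Maximum loss: €1177.

€1177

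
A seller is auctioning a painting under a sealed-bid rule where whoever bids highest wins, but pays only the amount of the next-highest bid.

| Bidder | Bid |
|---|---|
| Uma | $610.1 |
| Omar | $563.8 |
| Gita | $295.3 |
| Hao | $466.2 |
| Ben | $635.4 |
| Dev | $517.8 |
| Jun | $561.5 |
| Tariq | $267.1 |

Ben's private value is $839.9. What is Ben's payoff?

$229.8

Highest bid: Ben at $635.4, so Ben wins.
Second-highest bid: Uma at $610.1 — that is the price the winner pays.
Ben's payoff = value − price = $839.9 − $610.1 = $229.8.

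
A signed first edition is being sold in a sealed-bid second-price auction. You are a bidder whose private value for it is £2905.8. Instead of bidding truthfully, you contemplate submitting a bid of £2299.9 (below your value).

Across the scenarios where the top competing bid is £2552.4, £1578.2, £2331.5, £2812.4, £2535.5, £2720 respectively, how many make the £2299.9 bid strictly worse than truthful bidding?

The deviation hurts exactly when the highest competing bid lies strictly between £2299.9 and £2905.8 — underbidding then forfeits a profitable win.
£2552.4: inside the interval → strictly worse (loss £353.4).
£1578.2: below both → same outcome either way.
£2331.5: inside the interval → strictly worse (loss £574.3).
£2812.4: inside the interval → strictly worse (loss £93.4).
£2535.5: inside the interval → strictly worse (loss £370.3).
£2720: inside the interval → strictly worse (loss £185.8).
Count: 5.

5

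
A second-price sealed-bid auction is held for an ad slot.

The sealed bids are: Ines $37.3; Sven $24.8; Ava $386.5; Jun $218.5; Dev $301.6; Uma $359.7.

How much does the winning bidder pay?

Highest bid: Ava at $386.5, so Ava wins.
Second-highest bid: Uma at $359.7 — that is the price the winner pays.

$359.7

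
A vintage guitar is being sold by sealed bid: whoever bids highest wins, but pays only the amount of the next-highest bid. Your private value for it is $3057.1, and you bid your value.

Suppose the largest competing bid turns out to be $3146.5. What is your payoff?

Your bid $3057.1 is below the highest competing bid $3146.5, so you lose.
A losing bidder pays nothing and receives nothing: payoff = $0.

$0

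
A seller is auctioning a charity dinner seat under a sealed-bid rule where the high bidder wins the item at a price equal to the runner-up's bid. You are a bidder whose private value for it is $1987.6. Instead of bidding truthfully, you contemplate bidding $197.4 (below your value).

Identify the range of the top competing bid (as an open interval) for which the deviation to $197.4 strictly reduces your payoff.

If the competing bid is below $197.4, both bids win at the same price — no difference.
If it is above $1987.6, both bids lose — no difference.
If it lies strictly between $197.4 and $1987.6, bidding your value wins at a price below your value (positive payoff) while bidding $197.4 loses (payoff 0).
So the deviation strictly hurts on the open interval ($197.4, $1987.6).

($197.4, $1987.6)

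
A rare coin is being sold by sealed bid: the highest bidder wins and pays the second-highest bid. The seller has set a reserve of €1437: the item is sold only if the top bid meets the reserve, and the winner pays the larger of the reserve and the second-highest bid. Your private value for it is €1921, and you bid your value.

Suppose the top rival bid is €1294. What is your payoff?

Your bid €1921 is the highest and exceeds the reserve.
Price = max(second-highest bid, reserve) = max(€1294, €1437) = €1437.
Payoff = €1921 − €1437 = €484.

€484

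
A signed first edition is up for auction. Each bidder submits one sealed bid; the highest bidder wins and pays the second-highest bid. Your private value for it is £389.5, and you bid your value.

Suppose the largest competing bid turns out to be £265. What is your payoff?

£124.5

Your bid £389.5 exceeds the highest competing bid £265, so you win.
In a second-price auction the winner pays the second-highest bid, £265.
Payoff = value − price = £389.5 − £265 = £124.5.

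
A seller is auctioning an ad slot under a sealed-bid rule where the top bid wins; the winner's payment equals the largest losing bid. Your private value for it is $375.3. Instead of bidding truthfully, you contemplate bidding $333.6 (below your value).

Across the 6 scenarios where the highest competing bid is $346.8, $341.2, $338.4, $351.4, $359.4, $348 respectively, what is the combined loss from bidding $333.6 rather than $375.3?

$166.6

The deviation costs you only when the competing bid falls strictly between $333.6 and $375.3; elsewhere both bids give the same outcome.
$346.8: truthful payoff $28.5, deviation payoff $0 → loss $28.5.
$341.2: truthful payoff $34.1, deviation payoff $0 → loss $34.1.
$338.4: truthful payoff $36.9, deviation payoff $0 → loss $36.9.
$351.4: truthful payoff $23.9, deviation payoff $0 → loss $23.9.
$359.4: truthful payoff $15.9, deviation payoff $0 → loss $15.9.
$348: truthful payoff $27.3, deviation payoff $0 → loss $27.3.
Total loss = $28.5 + $34.1 + $36.9 + $23.9 + $15.9 + $27.3 = $166.6.
Truthful bidding weakly dominates here: raising your bid can only win items priced above your value, and lowering it can only forfeit items priced below.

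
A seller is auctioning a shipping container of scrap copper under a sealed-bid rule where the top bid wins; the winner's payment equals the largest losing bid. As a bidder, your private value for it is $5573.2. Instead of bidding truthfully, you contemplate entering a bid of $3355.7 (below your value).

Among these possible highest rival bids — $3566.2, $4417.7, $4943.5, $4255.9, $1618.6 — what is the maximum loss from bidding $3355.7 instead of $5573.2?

$3566.2: truthful gives $2007, deviation gives $0 → loss $2007.
$4417.7: truthful gives $1155.5, deviation gives $0 → loss $1155.5.
$4943.5: truthful gives $629.7, deviation gives $0 → loss $629.7.
$4255.9: truthful gives $1317.3, deviation gives $0 → loss $1317.3.
$1618.6: same outcome either way → loss $0.
Maximum loss: $2007.

$2007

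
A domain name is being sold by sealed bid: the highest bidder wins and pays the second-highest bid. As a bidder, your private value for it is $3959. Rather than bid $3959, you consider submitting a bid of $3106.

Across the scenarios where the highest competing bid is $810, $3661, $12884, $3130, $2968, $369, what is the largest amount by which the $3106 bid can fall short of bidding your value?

$829

$810: same outcome either way → loss $0.
$3661: truthful gives $298, deviation gives $0 → loss $298.
$12884: same outcome either way → loss $0.
$3130: truthful gives $829, deviation gives $0 → loss $829.
$2968: same outcome either way → loss $0.
$369: same outcome either way → loss $0.
Maximum loss: $829.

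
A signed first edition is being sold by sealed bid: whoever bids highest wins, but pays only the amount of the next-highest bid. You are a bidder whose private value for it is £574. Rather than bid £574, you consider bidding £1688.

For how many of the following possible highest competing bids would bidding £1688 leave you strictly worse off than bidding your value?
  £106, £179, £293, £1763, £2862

0

The deviation hurts exactly when the highest competing bid lies strictly between £574 and £1688 — overbidding then wins at a price above your value.
£106: below both → same outcome either way.
£179: below both → same outcome either way.
£293: below both → same outcome either way.
£1763: above both → same outcome either way.
£2862: above both → same outcome either way.
Count: 0.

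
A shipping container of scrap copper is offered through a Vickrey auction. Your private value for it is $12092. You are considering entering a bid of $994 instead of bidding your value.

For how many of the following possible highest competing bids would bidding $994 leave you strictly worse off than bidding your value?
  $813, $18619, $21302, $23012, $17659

0

The deviation hurts exactly when the highest competing bid lies strictly between $994 and $12092 — underbidding then forfeits a profitable win.
$813: below both → same outcome either way.
$18619: above both → same outcome either way.
$21302: above both → same outcome either way.
$23012: above both → same outcome either way.
$17659: above both → same outcome either way.
Count: 0.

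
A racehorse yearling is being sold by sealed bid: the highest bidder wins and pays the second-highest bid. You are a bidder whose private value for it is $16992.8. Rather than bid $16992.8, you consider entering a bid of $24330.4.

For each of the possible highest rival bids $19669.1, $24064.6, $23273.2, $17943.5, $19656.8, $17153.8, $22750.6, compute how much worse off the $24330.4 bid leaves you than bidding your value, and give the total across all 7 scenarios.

The deviation costs you only when the competing bid falls strictly between $16992.8 and $24330.4; elsewhere both bids give the same outcome.
$19669.1: truthful payoff $0, deviation payoff −$2676.3 → loss $2676.3.
$24064.6: truthful payoff $0, deviation payoff −$7071.8 → loss $7071.8.
$23273.2: truthful payoff $0, deviation payoff −$6280.4 → loss $6280.4.
$17943.5: truthful payoff $0, deviation payoff −$950.7 → loss $950.7.
$19656.8: truthful payoff $0, deviation payoff −$2664 → loss $2664.
$17153.8: truthful payoff $0, deviation payoff −$161 → loss $161.
$22750.6: truthful payoff $0, deviation payoff −$5757.8 → loss $5757.8.
Total loss = $2676.3 + $7071.8 + $6280.4 + $950.7 + $2664 + $161 + $5757.8 = $25562.

$25562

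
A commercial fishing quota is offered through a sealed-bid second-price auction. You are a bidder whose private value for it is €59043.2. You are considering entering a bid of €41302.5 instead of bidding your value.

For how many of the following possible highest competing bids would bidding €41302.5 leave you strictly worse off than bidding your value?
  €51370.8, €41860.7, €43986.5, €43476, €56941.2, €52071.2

6

The deviation hurts exactly when the highest competing bid lies strictly between €41302.5 and €59043.2 — underbidding then forfeits a profitable win.
€51370.8: inside the interval → strictly worse (loss €7672.4).
€41860.7: inside the interval → strictly worse (loss €17182.5).
€43986.5: inside the interval → strictly worse (loss €15056.7).
€43476: inside the interval → strictly worse (loss €15567.2).
€56941.2: inside the interval → strictly worse (loss €2102).
€52071.2: inside the interval → strictly worse (loss €6972).
Count: 6.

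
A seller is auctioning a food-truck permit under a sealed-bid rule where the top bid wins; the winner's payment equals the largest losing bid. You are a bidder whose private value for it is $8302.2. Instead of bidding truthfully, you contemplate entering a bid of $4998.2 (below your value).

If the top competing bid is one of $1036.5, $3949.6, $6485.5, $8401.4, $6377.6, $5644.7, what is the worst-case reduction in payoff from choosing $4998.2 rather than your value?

$1036.5: same outcome either way → loss $0.
$3949.6: same outcome either way → loss $0.
$6485.5: truthful gives $1816.7, deviation gives $0 → loss $1816.7.
$8401.4: same outcome either way → loss $0.
$6377.6: truthful gives $1924.6, deviation gives $0 → loss $1924.6.
$5644.7: truthful gives $2657.5, deviation gives $0 → loss $2657.5.
Maximum loss: $2657.5.

$2657.5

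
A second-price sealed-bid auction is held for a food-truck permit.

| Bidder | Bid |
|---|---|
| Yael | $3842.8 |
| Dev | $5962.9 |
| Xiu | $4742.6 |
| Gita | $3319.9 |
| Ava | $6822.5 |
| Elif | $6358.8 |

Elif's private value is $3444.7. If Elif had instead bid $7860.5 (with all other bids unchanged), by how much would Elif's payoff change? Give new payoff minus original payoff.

−$3377.8

The highest bid among the other bidders is $6822.5; Elif's bid doesn't change that.
Original bid $6358.8: Elif is not highest (top rival bid is $6822.5); payoff $0.
Alternative bid $7860.5: Elif is highest, pays the top rival bid $6822.5; payoff $3444.7 − $6822.5 = −$3377.8.
Change in payoff = −$3377.8 − ($0) = −$3377.8.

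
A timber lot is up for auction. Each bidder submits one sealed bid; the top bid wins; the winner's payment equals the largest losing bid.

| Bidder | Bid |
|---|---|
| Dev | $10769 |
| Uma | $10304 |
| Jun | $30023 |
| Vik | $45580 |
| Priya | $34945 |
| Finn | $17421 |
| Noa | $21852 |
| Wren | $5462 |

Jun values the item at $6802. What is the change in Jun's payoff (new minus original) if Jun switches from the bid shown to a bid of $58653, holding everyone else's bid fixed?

−$38778

The highest bid among the other bidders is $45580; Jun's bid doesn't change that.
Original bid $30023: Jun is not highest (top rival bid is $45580); payoff $0.
Alternative bid $58653: Jun is highest, pays the top rival bid $45580; payoff $6802 − $45580 = −$38778.
Change in payoff = −$38778 − ($0) = −$38778.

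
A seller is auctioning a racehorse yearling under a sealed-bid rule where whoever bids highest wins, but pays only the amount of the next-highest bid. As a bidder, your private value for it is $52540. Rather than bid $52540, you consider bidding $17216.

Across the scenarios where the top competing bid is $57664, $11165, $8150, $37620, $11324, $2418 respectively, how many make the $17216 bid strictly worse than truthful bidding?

1

The deviation hurts exactly when the highest competing bid lies strictly between $17216 and $52540 — underbidding then forfeits a profitable win.
$57664: above both → same outcome either way.
$11165: below both → same outcome either way.
$8150: below both → same outcome either way.
$37620: inside the interval → strictly worse (loss $14920).
$11324: below both → same outcome either way.
$2418: below both → same outcome either way.
Count: 1.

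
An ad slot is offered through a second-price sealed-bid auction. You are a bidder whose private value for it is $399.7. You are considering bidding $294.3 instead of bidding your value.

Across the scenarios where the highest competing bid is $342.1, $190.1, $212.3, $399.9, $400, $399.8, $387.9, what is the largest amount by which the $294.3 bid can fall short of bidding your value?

$57.6

$342.1: truthful gives $57.6, deviation gives $0 → loss $57.6.
$190.1: same outcome either way → loss $0.
$212.3: same outcome either way → loss $0.
$399.9: same outcome either way → loss $0.
$400: same outcome either way → loss $0.
$399.8: same outcome either way → loss $0.
$387.9: truthful gives $11.8, deviation gives $0 → loss $11.8.
Maximum loss: $57.6.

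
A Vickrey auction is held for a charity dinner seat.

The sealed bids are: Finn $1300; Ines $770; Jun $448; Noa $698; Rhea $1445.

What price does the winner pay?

$1300

Highest bid: Rhea at $1445, so Rhea wins.
Second-highest bid: Finn at $1300 — that is the price the winner pays.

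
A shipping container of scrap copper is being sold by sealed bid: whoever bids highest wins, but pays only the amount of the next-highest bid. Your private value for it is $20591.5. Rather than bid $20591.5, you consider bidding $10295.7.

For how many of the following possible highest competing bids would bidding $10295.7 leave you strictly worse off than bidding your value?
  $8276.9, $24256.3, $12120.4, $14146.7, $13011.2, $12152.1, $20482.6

The deviation hurts exactly when the highest competing bid lies strictly between $10295.7 and $20591.5 — underbidding then forfeits a profitable win.
$8276.9: below both → same outcome either way.
$24256.3: above both → same outcome either way.
$12120.4: inside the interval → strictly worse (loss $8471.1).
$14146.7: inside the interval → strictly worse (loss $6444.8).
$13011.2: inside the interval → strictly worse (loss $7580.3).
$12152.1: inside the interval → strictly worse (loss $8439.4).
$20482.6: inside the interval → strictly worse (loss $108.9).
Count: 5.

5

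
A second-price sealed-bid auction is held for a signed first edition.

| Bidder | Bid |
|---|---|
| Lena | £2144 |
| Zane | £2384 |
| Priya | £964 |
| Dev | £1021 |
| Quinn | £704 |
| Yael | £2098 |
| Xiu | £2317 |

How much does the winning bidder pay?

£2317

Highest bid: Zane at £2384, so Zane wins.
Second-highest bid: Xiu at £2317 — that is the price the winner pays.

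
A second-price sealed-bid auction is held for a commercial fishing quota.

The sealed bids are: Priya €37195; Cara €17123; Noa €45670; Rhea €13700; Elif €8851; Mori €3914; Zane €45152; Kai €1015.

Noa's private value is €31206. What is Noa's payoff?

Highest bid: Noa at €45670, so Noa wins.
Second-highest bid: Zane at €45152 — that is the price the winner pays.
Noa's payoff = value − price = €31206 − €45152 = −€13946.

−€13946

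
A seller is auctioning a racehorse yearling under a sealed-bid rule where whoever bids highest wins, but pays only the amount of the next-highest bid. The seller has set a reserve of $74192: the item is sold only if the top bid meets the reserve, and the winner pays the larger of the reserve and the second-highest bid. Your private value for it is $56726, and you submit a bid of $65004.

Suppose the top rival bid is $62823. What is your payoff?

Your bid $65004 is the highest bid but falls below the reserve $74192, so the item goes unsold. Payoff $0.

$0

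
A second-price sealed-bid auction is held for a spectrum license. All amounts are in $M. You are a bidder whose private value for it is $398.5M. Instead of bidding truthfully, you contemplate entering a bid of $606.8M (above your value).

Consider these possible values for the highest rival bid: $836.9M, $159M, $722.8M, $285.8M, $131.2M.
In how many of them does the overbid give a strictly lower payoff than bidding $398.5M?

0

The deviation hurts exactly when the highest competing bid lies strictly between $398.5M and $606.8M — overbidding then wins at a price above your value.
$836.9M: above both → same outcome either way.
$159M: below both → same outcome either way.
$722.8M: above both → same outcome either way.
$285.8M: below both → same outcome either way.
$131.2M: below both → same outcome either way.
Count: 0.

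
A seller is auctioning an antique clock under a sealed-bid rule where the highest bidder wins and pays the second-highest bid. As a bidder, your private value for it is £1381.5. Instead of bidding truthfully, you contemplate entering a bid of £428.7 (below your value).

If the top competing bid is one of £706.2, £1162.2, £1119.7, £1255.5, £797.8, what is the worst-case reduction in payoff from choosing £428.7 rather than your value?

£706.2: truthful gives £675.3, deviation gives £0 → loss £675.3.
£1162.2: truthful gives £219.3, deviation gives £0 → loss £219.3.
£1119.7: truthful gives £261.8, deviation gives £0 → loss £261.8.
£1255.5: truthful gives £126, deviation gives £0 → loss £126.
£797.8: truthful gives £583.7, deviation gives £0 → loss £583.7.
Maximum loss: £675.3.

£675.3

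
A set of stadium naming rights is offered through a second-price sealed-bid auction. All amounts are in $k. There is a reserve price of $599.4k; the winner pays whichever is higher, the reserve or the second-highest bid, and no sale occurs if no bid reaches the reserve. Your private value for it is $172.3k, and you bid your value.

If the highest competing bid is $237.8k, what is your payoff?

$0k

Your bid $172.3k is below the highest competing bid $237.8k, so you lose. Payoff $0k.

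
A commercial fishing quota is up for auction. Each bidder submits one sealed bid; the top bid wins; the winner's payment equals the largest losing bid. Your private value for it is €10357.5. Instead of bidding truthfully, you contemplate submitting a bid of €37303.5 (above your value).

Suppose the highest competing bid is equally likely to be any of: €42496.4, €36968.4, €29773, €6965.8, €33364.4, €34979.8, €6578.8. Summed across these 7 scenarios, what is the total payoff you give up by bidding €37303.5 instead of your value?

€93655.6

The deviation costs you only when the competing bid falls strictly between €10357.5 and €37303.5; elsewhere both bids give the same outcome.
€42496.4: outcomes coincide → loss €0.
€36968.4: truthful payoff €0, deviation payoff −€26610.9 → loss €26610.9.
€29773: truthful payoff €0, deviation payoff −€19415.5 → loss €19415.5.
€6965.8: outcomes coincide → loss €0.
€33364.4: truthful payoff €0, deviation payoff −€23006.9 → loss €23006.9.
€34979.8: truthful payoff €0, deviation payoff −€24622.3 → loss €24622.3.
€6578.8: outcomes coincide → loss €0.
Total loss = €26610.9 + €19415.5 + €23006.9 + €24622.3 = €93655.6.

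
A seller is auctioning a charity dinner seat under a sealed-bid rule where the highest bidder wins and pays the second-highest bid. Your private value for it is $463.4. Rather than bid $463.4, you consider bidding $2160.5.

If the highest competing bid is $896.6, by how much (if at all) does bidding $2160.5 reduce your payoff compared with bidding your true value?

$433.2

Bidding your value $463.4: you lose (since $463.4 < $896.6). Payoff $0.
Bidding $2160.5: you win and pay $896.6. Payoff $463.4 − $896.6 = −$433.2.
The competing bid $896.6 lies between your value and your inflated bid, so overbidding wins an item priced above your value.
Loss from deviating = $0 − (−$433.2) = $433.2.
Because the price is fixed by the runner-up's bid, deviating from your value can only change a good outcome into a bad one — never the reverse.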